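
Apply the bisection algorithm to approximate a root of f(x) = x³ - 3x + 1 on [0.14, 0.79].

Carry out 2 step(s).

f(x) = x³ - 3x + 1
Initial interval: [0.14, 0.79]

Iteration 1:
  c_1 = (0.140000 + 0.790000)/2 = 0.465000
  f(c_1) = f(0.465000) = -0.294455
  f(a) × f(c) < 0, new interval: [0.140000, 0.465000]
Iteration 2:
  c_2 = (0.140000 + 0.465000)/2 = 0.302500
  f(c_2) = f(0.302500) = 0.120181
  f(a) × f(c) ≥ 0, new interval: [0.302500, 0.465000]

After 2 iteration(s), the approximation is c_2 = 0.302500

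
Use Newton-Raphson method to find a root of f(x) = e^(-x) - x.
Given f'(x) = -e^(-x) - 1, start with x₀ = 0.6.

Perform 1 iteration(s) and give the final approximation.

f(x) = e^(-x) - x
f'(x) = -e^(-x) - 1
x₀ = 0.6

Newton-Raphson formula: x_{n+1} = x_n - f(x_n)/f'(x_n)

Iteration 1:
  f(0.600000) = -0.051188
  f'(0.600000) = -1.548812
  x_1 = 0.600000 - (-0.051188)/(-1.548812) = 0.566950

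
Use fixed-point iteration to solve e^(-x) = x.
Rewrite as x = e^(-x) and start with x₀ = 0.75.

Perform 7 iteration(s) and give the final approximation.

Equation: e^(-x) = x
Fixed-point form: x = e^(-x)
x₀ = 0.75

x_1 = g(0.750000) = 0.472367
x_2 = g(0.472367) = 0.623525
x_3 = g(0.623525) = 0.536052
x_4 = g(0.536052) = 0.585054
x_5 = g(0.585054) = 0.557076
x_6 = g(0.557076) = 0.572882
x_7 = g(0.572882) = 0.563898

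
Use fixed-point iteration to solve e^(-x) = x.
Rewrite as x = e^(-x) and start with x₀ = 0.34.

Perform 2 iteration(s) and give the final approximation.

Equation: e^(-x) = x
Fixed-point form: x = e^(-x)
x₀ = 0.34

x_1 = g(0.340000) = 0.711770
x_2 = g(0.711770) = 0.490775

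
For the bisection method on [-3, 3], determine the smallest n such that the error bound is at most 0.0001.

We need (b-a)/2^n ≤ 0.0001
(3 - (-3))/2^n ≤ 0.0001
6/2^n ≤ 0.0001
2^n ≥ 60000
n ≥ log₂(60000) = 15.87
n ≥ 16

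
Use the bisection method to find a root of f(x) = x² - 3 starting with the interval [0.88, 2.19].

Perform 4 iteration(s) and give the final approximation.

f(x) = x² - 3
Initial interval: [0.88, 2.19]

Iteration 1:
  c_1 = (0.880000 + 2.190000)/2 = 1.535000
  f(c_1) = f(1.535000) = -0.643775
  f(a) × f(c) ≥ 0, new interval: [1.535000, 2.190000]
Iteration 2:
  c_2 = (1.535000 + 2.190000)/2 = 1.862500
  f(c_2) = f(1.862500) = 0.468906
  f(a) × f(c) < 0, new interval: [1.535000, 1.862500]
Iteration 3:
  c_3 = (1.535000 + 1.862500)/2 = 1.698750
  f(c_3) = f(1.698750) = -0.114248
  f(a) × f(c) ≥ 0, new interval: [1.698750, 1.862500]
Iteration 4:
  c_4 = (1.698750 + 1.862500)/2 = 1.780625
  f(c_4) = f(1.780625) = 0.170625
  f(a) × f(c) < 0, new interval: [1.698750, 1.780625]

After 4 iteration(s), the approximation is c_4 = 1.780625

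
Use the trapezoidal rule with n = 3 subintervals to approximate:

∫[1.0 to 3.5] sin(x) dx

f(x) = sin(x)
a = 1.0, b = 3.5, n = 3
h = (b - a)/n = 0.833333

Trapezoidal rule: (h/2)[f(x₀) + 2f(x₁) + 2f(x₂) + ... + f(xₙ)]

x_0 = 1.0000, f(x_0) = 0.841471, coefficient = 1
x_1 = 1.8333, f(x_1) = 0.965735, coefficient = 2
x_2 = 2.6667, f(x_2) = 0.457273, coefficient = 2
x_3 = 3.5000, f(x_3) = -0.350783, coefficient = 1

I ≈ (0.833333/2) × 3.336702 = 1.390293
Exact value: 1.476759
Error: 0.086466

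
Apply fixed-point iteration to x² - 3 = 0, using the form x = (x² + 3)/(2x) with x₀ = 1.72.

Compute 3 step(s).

Equation: x² - 3 = 0
Fixed-point form: x = (x² + 3)/(2x)
x₀ = 1.72

x_1 = g(1.720000) = 1.732093
x_2 = g(1.732093) = 1.732051
x_3 = g(1.732051) = 1.732051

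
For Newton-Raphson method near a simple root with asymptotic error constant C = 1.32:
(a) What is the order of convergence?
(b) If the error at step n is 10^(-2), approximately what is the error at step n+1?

(a) Newton-Raphson has quadratic (order 2) convergence near simple roots.
    This means |e_{n+1}| ≈ C|e_n|².

(b) With |e_n| = 10^(-2) and C = 1.32:
    |e_{n+1}| ≈ 1.32 × (10^(-2))² = 1.32 × 10^(-4)

(a) 2 (quadratic); (b) |e_{n+1}| ≈ 1.320e-04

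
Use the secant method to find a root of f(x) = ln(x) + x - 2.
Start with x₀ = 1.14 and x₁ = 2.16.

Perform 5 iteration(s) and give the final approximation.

f(x) = ln(x) + x - 2
x₀ = 1.14, x₁ = 2.16

Secant formula: x_{n+1} = x_n - f(x_n)(x_n - x_{n-1})/(f(x_n) - f(x_{n-1}))

Iteration 1:
  f(1.140000) = -0.728972
  f(2.160000) = 0.930108
  x_2 = 2.160000 - 0.930108×(2.160000 - 1.140000)/(0.930108 - (-0.728972))
       = 1.588171
Iteration 2:
  f(2.160000) = 0.930108
  f(1.588171) = 0.050754
  x_3 = 1.588171 - 0.050754×(1.588171 - 2.160000)/(0.050754 - 0.930108)
       = 1.555167
Iteration 3:
  f(1.588171) = 0.050754
  f(1.555167) = -0.003251
  x_4 = 1.555167 - (-0.003251)×(1.555167 - 1.588171)/(-0.003251 - 0.050754)
       = 1.557153
Iteration 4:
  f(1.555167) = -0.003251
  f(1.557153) = 0.000013
  x_5 = 1.557153 - 0.000013×(1.557153 - 1.555167)/(0.000013 - (-0.003251))
       = 1.557146
Iteration 5:
  f(1.557153) = 0.000013
  f(1.557146) = 0.000000
  x_6 = 1.557146 - 0.000000×(1.557146 - 1.557153)/(0.000000 - 0.000013)
       = 1.557146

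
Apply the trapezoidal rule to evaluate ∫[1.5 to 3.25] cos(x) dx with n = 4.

f(x) = cos(x)
a = 1.5, b = 3.25, n = 4
h = (b - a)/n = 0.437500

Trapezoidal rule: (h/2)[f(x₀) + 2f(x₁) + 2f(x₂) + ... + f(xₙ)]

x_0 = 1.5000, f(x_0) = 0.070737, coefficient = 1
x_1 = 1.9375, f(x_1) = -0.358540, coefficient = 2
x_2 = 2.3750, f(x_2) = -0.720278, coefficient = 2
x_3 = 2.8125, f(x_3) = -0.946336, coefficient = 2
x_4 = 3.2500, f(x_4) = -0.994130, coefficient = 1

I ≈ (0.437500/2) × -4.973702 = -1.087997
Exact value: -1.105690
Error: 0.017693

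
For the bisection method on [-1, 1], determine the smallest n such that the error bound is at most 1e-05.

We need (b-a)/2^n ≤ 1e-05
(1 - (-1))/2^n ≤ 1e-05
2/2^n ≤ 1e-05
2^n ≥ 200000
n ≥ log₂(200000) = 17.61
n ≥ 18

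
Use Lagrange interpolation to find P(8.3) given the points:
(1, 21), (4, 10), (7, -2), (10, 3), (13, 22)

Lagrange interpolation formula:
P(x) = Σ yᵢ × Lᵢ(x)
where Lᵢ(x) = Π_{j≠i} (x - xⱼ)/(xᵢ - xⱼ)

L_0(8.3) = (8.3 - 4)/(1 - 4) × (8.3 - 7)/(1 - 7) × (8.3 - 10)/(1 - 10) × (8.3 - 13)/(1 - 13) = 0.022975
L_1(8.3) = (8.3 - 1)/(4 - 1) × (8.3 - 7)/(4 - 7) × (8.3 - 10)/(4 - 10) × (8.3 - 13)/(4 - 13) = -0.156019
L_2(8.3) = (8.3 - 1)/(7 - 1) × (8.3 - 4)/(7 - 4) × (8.3 - 10)/(7 - 10) × (8.3 - 13)/(7 - 13) = 0.774093
L_3(8.3) = (8.3 - 1)/(10 - 1) × (8.3 - 4)/(10 - 4) × (8.3 - 7)/(10 - 7) × (8.3 - 13)/(10 - 13) = 0.394636
L_4(8.3) = (8.3 - 1)/(13 - 1) × (8.3 - 4)/(13 - 4) × (8.3 - 7)/(13 - 7) × (8.3 - 10)/(13 - 10) = -0.035685

P(8.3) = 21×L_0(8.3) + 10×L_1(8.3) + (-2)×L_2(8.3) + 3×L_3(8.3) + 22×L_4(8.3)
P(8.3) = -2.227057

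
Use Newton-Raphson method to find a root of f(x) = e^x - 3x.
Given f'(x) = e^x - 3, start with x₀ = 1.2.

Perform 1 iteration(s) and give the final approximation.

f(x) = e^x - 3x
f'(x) = e^x - 3
x₀ = 1.2

Newton-Raphson formula: x_{n+1} = x_n - f(x_n)/f'(x_n)

Iteration 1:
  f(1.200000) = -0.279883
  f'(1.200000) = 0.320117
  x_1 = 1.200000 - (-0.279883)/0.320117 = 2.074315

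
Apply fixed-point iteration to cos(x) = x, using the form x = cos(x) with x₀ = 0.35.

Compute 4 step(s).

Equation: cos(x) = x
Fixed-point form: x = cos(x)
x₀ = 0.35

x_1 = g(0.350000) = 0.939373
x_2 = g(0.939373) = 0.590294
x_3 = g(0.590294) = 0.830777
x_4 = g(0.830777) = 0.674302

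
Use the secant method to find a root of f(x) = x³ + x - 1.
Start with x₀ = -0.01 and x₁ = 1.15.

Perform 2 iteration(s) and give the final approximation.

f(x) = x³ + x - 1
x₀ = -0.01, x₁ = 1.15

Secant formula: x_{n+1} = x_n - f(x_n)(x_n - x_{n-1})/(f(x_n) - f(x_{n-1}))

Iteration 1:
  f(-0.010000) = -1.010001
  f(1.150000) = 1.670875
  x_2 = 1.150000 - 1.670875×(1.150000 - (-0.010000))/(1.670875 - (-1.010001))
       = 0.427022
Iteration 2:
  f(1.150000) = 1.670875
  f(0.427022) = -0.495112
  x_3 = 0.427022 - (-0.495112)×(0.427022 - 1.150000)/(-0.495112 - 1.670875)
       = 0.592284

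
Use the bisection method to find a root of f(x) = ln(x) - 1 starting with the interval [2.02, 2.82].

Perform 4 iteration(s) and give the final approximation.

f(x) = ln(x) - 1
Initial interval: [2.02, 2.82]

Iteration 1:
  c_1 = (2.020000 + 2.820000)/2 = 2.420000
  f(c_1) = f(2.420000) = -0.116232
  f(a) × f(c) ≥ 0, new interval: [2.420000, 2.820000]
Iteration 2:
  c_2 = (2.420000 + 2.820000)/2 = 2.620000
  f(c_2) = f(2.620000) = -0.036826
  f(a) × f(c) ≥ 0, new interval: [2.620000, 2.820000]
Iteration 3:
  c_3 = (2.620000 + 2.820000)/2 = 2.720000
  f(c_3) = f(2.720000) = 0.000632
  f(a) × f(c) < 0, new interval: [2.620000, 2.720000]
Iteration 4:
  c_4 = (2.620000 + 2.720000)/2 = 2.670000
  f(c_4) = f(2.670000) = -0.017922
  f(a) × f(c) ≥ 0, new interval: [2.670000, 2.720000]

After 4 iteration(s), the approximation is c_4 = 2.670000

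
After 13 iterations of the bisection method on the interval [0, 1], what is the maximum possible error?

Bisection error bound: |error| ≤ (b-a)/2^n
|error| ≤ (1 - 0)/2^13 = 1/2^13
|error| ≤ 0.0001220703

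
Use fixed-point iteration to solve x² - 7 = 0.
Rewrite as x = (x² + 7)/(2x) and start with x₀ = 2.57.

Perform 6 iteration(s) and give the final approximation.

Equation: x² - 7 = 0
Fixed-point form: x = (x² + 7)/(2x)
x₀ = 2.57

x_1 = g(2.570000) = 2.646868
x_2 = g(2.646868) = 2.645752
x_3 = g(2.645752) = 2.645751
x_4 = g(2.645751) = 2.645751
x_5 = g(2.645751) = 2.645751
x_6 = g(2.645751) = 2.645751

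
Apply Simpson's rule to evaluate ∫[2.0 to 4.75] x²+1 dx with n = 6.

f(x) = x²+1
a = 2.0, b = 4.75, n = 6
h = (b - a)/n = 0.458333

Simpson's rule: (h/3)[f(x₀) + 4f(x₁) + 2f(x₂) + ... + f(xₙ)]

x_0 = 2.0000, f(x_0) = 5.000000, coefficient = 1
x_1 = 2.4583, f(x_1) = 7.043403, coefficient = 4
x_2 = 2.9167, f(x_2) = 9.506944, coefficient = 2
x_3 = 3.3750, f(x_3) = 12.390625, coefficient = 4
x_4 = 3.8333, f(x_4) = 15.694444, coefficient = 2
x_5 = 4.2917, f(x_5) = 19.418403, coefficient = 4
x_6 = 4.7500, f(x_6) = 23.562500, coefficient = 1

I ≈ (0.458333/3) × 234.375000 = 35.807292
Exact value: 35.807292
Error: 0.000000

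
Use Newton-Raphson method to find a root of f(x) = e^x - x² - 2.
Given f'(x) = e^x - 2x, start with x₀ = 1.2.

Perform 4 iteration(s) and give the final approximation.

f(x) = e^x - x² - 2
f'(x) = e^x - 2x
x₀ = 1.2

Newton-Raphson formula: x_{n+1} = x_n - f(x_n)/f'(x_n)

Iteration 1:
  f(1.200000) = -0.119883
  f'(1.200000) = 0.920117
  x_1 = 1.200000 - (-0.119883)/0.920117 = 1.330291
Iteration 2:
  f(1.330291) = 0.012470
  f'(1.330291) = 1.121562
  x_2 = 1.330291 - 0.012470/1.121562 = 1.319173
Iteration 3:
  f(1.319173) = 0.000109
  f'(1.319173) = 1.101981
  x_3 = 1.319173 - 0.000109/1.101981 = 1.319074
Iteration 4:
  f(1.319074) = 0.000000
  f'(1.319074) = 1.101808
  x_4 = 1.319074 - 0.000000/1.101808 = 1.319074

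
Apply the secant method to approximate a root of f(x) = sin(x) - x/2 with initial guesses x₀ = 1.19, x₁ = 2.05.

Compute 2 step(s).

f(x) = sin(x) - x/2
x₀ = 1.19, x₁ = 2.05

Secant formula: x_{n+1} = x_n - f(x_n)(x_n - x_{n-1})/(f(x_n) - f(x_{n-1}))

Iteration 1:
  f(1.190000) = 0.333369
  f(2.050000) = -0.137638
  x_2 = 2.050000 - (-0.137638)×(2.050000 - 1.190000)/(-0.137638 - 0.333369)
       = 1.798691
Iteration 2:
  f(2.050000) = -0.137638
  f(1.798691) = 0.074799
  x_3 = 1.798691 - 0.074799×(1.798691 - 2.050000)/(0.074799 - (-0.137638))
       = 1.887177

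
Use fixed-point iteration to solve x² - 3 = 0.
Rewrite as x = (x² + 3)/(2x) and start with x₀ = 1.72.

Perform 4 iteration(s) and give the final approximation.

Equation: x² - 3 = 0
Fixed-point form: x = (x² + 3)/(2x)
x₀ = 1.72

x_1 = g(1.720000) = 1.732093
x_2 = g(1.732093) = 1.732051
x_3 = g(1.732051) = 1.732051
x_4 = g(1.732051) = 1.732051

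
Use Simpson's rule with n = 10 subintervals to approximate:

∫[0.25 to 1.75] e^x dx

f(x) = e^x
a = 0.25, b = 1.75, n = 10
h = (b - a)/n = 0.150000

Simpson's rule: (h/3)[f(x₀) + 4f(x₁) + 2f(x₂) + ... + f(xₙ)]

x_0 = 0.2500, f(x_0) = 1.284025, coefficient = 1
x_1 = 0.4000, f(x_1) = 1.491825, coefficient = 4
x_2 = 0.5500, f(x_2) = 1.733253, coefficient = 2
x_3 = 0.7000, f(x_3) = 2.013753, coefficient = 4
x_4 = 0.8500, f(x_4) = 2.339647, coefficient = 2
x_5 = 1.0000, f(x_5) = 2.718282, coefficient = 4
x_6 = 1.1500, f(x_6) = 3.158193, coefficient = 2
x_7 = 1.3000, f(x_7) = 3.669297, coefficient = 4
x_8 = 1.4500, f(x_8) = 4.263115, coefficient = 2
x_9 = 1.6000, f(x_9) = 4.953032, coefficient = 4
x_10 = 1.7500, f(x_10) = 5.754603, coefficient = 1

I ≈ (0.150000/3) × 89.411796 = 4.470590
Exact value: 4.470577
Error: 0.000013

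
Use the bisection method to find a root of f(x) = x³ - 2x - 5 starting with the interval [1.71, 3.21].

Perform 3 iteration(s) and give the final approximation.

f(x) = x³ - 2x - 5
Initial interval: [1.71, 3.21]

Iteration 1:
  c_1 = (1.710000 + 3.210000)/2 = 2.460000
  f(c_1) = f(2.460000) = 4.966936
  f(a) × f(c) < 0, new interval: [1.710000, 2.460000]
Iteration 2:
  c_2 = (1.710000 + 2.460000)/2 = 2.085000
  f(c_2) = f(2.085000) = -0.106036
  f(a) × f(c) ≥ 0, new interval: [2.085000, 2.460000]
Iteration 3:
  c_3 = (2.085000 + 2.460000)/2 = 2.272500
  f(c_3) = f(2.272500) = 2.190772
  f(a) × f(c) < 0, new interval: [2.085000, 2.272500]

After 3 iteration(s), the approximation is c_3 = 2.272500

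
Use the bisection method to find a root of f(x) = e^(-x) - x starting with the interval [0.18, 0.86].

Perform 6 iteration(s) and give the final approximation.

f(x) = e^(-x) - x
Initial interval: [0.18, 0.86]

Iteration 1:
  c_1 = (0.180000 + 0.860000)/2 = 0.520000
  f(c_1) = f(0.520000) = 0.074521
  f(a) × f(c) ≥ 0, new interval: [0.520000, 0.860000]
Iteration 2:
  c_2 = (0.520000 + 0.860000)/2 = 0.690000
  f(c_2) = f(0.690000) = -0.188424
  f(a) × f(c) < 0, new interval: [0.520000, 0.690000]
Iteration 3:
  c_3 = (0.520000 + 0.690000)/2 = 0.605000
  f(c_3) = f(0.605000) = -0.058926
  f(a) × f(c) < 0, new interval: [0.520000, 0.605000]
Iteration 4:
  c_4 = (0.520000 + 0.605000)/2 = 0.562500
  f(c_4) = f(0.562500) = 0.007283
  f(a) × f(c) ≥ 0, new interval: [0.562500, 0.605000]
Iteration 5:
  c_5 = (0.562500 + 0.605000)/2 = 0.583750
  f(c_5) = f(0.583750) = -0.025947
  f(a) × f(c) < 0, new interval: [0.562500, 0.583750]
Iteration 6:
  c_6 = (0.562500 + 0.583750)/2 = 0.573125
  f(c_6) = f(0.573125) = -0.009364
  f(a) × f(c) < 0, new interval: [0.562500, 0.573125]

After 6 iteration(s), the approximation is c_6 = 0.573125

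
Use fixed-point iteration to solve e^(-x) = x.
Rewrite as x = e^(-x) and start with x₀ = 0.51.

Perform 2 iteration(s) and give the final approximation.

Equation: e^(-x) = x
Fixed-point form: x = e^(-x)
x₀ = 0.51

x_1 = g(0.510000) = 0.600496
x_2 = g(0.600496) = 0.548540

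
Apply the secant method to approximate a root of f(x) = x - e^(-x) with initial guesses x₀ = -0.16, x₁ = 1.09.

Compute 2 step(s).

f(x) = x - e^(-x)
x₀ = -0.16, x₁ = 1.09

Secant formula: x_{n+1} = x_n - f(x_n)(x_n - x_{n-1})/(f(x_n) - f(x_{n-1}))

Iteration 1:
  f(-0.160000) = -1.333511
  f(1.090000) = 0.753784
  x_2 = 1.090000 - 0.753784×(1.090000 - (-0.160000))/(0.753784 - (-1.333511))
       = 0.638588
Iteration 2:
  f(1.090000) = 0.753784
  f(0.638588) = 0.110551
  x_3 = 0.638588 - 0.110551×(0.638588 - 1.090000)/(0.110551 - 0.753784)
       = 0.561005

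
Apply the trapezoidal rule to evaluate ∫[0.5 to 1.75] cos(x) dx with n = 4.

f(x) = cos(x)
a = 0.5, b = 1.75, n = 4
h = (b - a)/n = 0.312500

Trapezoidal rule: (h/2)[f(x₀) + 2f(x₁) + 2f(x₂) + ... + f(xₙ)]

x_0 = 0.5000, f(x_0) = 0.877583, coefficient = 1
x_1 = 0.8125, f(x_1) = 0.687686, coefficient = 2
x_2 = 1.1250, f(x_2) = 0.431177, coefficient = 2
x_3 = 1.4375, f(x_3) = 0.132902, coefficient = 2
x_4 = 1.7500, f(x_4) = -0.178246, coefficient = 1

I ≈ (0.312500/2) × 3.202865 = 0.500448
Exact value: 0.504560
Error: 0.004113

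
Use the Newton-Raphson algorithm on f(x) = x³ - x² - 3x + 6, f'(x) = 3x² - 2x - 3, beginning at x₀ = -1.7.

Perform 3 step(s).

f(x) = x³ - x² - 3x + 6
f'(x) = 3x² - 2x - 3
x₀ = -1.7

Newton-Raphson formula: x_{n+1} = x_n - f(x_n)/f'(x_n)

Iteration 1:
  f(-1.700000) = 3.297000
  f'(-1.700000) = 9.070000
  x_1 = -1.700000 - 3.297000/9.070000 = -2.063506
Iteration 2:
  f(-2.063506) = -0.854066
  f'(-2.063506) = 13.901184
  x_2 = -2.063506 - (-0.854066)/13.901184 = -2.002068
Iteration 3:
  f(-2.002068) = -0.026910
  f'(-2.002068) = 13.028961
  x_3 = -2.002068 - (-0.026910)/13.028961 = -2.000002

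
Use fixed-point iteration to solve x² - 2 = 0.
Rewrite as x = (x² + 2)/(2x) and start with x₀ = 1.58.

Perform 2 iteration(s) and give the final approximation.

Equation: x² - 2 = 0
Fixed-point form: x = (x² + 2)/(2x)
x₀ = 1.58

x_1 = g(1.580000) = 1.422911
x_2 = g(1.422911) = 1.414240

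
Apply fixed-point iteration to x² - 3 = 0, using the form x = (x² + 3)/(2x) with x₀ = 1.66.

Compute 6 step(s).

Equation: x² - 3 = 0
Fixed-point form: x = (x² + 3)/(2x)
x₀ = 1.66

x_1 = g(1.660000) = 1.733614
x_2 = g(1.733614) = 1.732052
x_3 = g(1.732052) = 1.732051
x_4 = g(1.732051) = 1.732051
x_5 = g(1.732051) = 1.732051
x_6 = g(1.732051) = 1.732051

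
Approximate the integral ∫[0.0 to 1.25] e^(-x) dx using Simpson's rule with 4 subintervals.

f(x) = e^(-x)
a = 0.0, b = 1.25, n = 4
h = (b - a)/n = 0.312500

Simpson's rule: (h/3)[f(x₀) + 4f(x₁) + 2f(x₂) + ... + f(xₙ)]

x_0 = 0.0000, f(x_0) = 1.000000, coefficient = 1
x_1 = 0.3125, f(x_1) = 0.731616, coefficient = 4
x_2 = 0.6250, f(x_2) = 0.535261, coefficient = 2
x_3 = 0.9375, f(x_3) = 0.391606, coefficient = 4
x_4 = 1.2500, f(x_4) = 0.286505, coefficient = 1

I ≈ (0.312500/3) × 6.849913 = 0.713533
Exact value: 0.713495
Error: 0.000037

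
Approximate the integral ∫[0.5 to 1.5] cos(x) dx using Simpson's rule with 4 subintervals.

f(x) = cos(x)
a = 0.5, b = 1.5, n = 4
h = (b - a)/n = 0.250000

Simpson's rule: (h/3)[f(x₀) + 4f(x₁) + 2f(x₂) + ... + f(xₙ)]

x_0 = 0.5000, f(x_0) = 0.877583, coefficient = 1
x_1 = 0.7500, f(x_1) = 0.731689, coefficient = 4
x_2 = 1.0000, f(x_2) = 0.540302, coefficient = 2
x_3 = 1.2500, f(x_3) = 0.315322, coefficient = 4
x_4 = 1.5000, f(x_4) = 0.070737, coefficient = 1

I ≈ (0.250000/3) × 6.216969 = 0.518081
Exact value: 0.518069
Error: 0.000011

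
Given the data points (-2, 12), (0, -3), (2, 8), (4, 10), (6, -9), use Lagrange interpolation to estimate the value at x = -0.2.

Lagrange interpolation formula:
P(x) = Σ yᵢ × Lᵢ(x)
where Lᵢ(x) = Π_{j≠i} (x - xⱼ)/(xᵢ - xⱼ)

L_0(-0.2) = (-0.2 - 0)/(-2 - 0) × (-0.2 - 2)/(-2 - 2) × (-0.2 - 4)/(-2 - 4) × (-0.2 - 6)/(-2 - 6) = 0.029838
L_1(-0.2) = (-0.2 - (-2))/(0 - (-2)) × (-0.2 - 2)/(0 - 2) × (-0.2 - 4)/(0 - 4) × (-0.2 - 6)/(0 - 6) = 1.074150
L_2(-0.2) = (-0.2 - (-2))/(2 - (-2)) × (-0.2 - 0)/(2 - 0) × (-0.2 - 4)/(2 - 4) × (-0.2 - 6)/(2 - 6) = -0.146475
L_3(-0.2) = (-0.2 - (-2))/(4 - (-2)) × (-0.2 - 0)/(4 - 0) × (-0.2 - 2)/(4 - 2) × (-0.2 - 6)/(4 - 6) = 0.051150
L_4(-0.2) = (-0.2 - (-2))/(6 - (-2)) × (-0.2 - 0)/(6 - 0) × (-0.2 - 2)/(6 - 2) × (-0.2 - 4)/(6 - 4) = -0.008663

P(-0.2) = 12×L_0(-0.2) + (-3)×L_1(-0.2) + 8×L_2(-0.2) + 10×L_3(-0.2) + (-9)×L_4(-0.2)
P(-0.2) = -3.446738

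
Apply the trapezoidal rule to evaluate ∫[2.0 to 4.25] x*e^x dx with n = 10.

f(x) = x*e^x
a = 2.0, b = 4.25, n = 10
h = (b - a)/n = 0.225000

Trapezoidal rule: (h/2)[f(x₀) + 2f(x₁) + 2f(x₂) + ... + f(xₙ)]

x_0 = 2.0000, f(x_0) = 14.778112, coefficient = 1
x_1 = 2.2250, f(x_1) = 20.588999, coefficient = 2
x_2 = 2.4500, f(x_2) = 28.391449, coefficient = 2
x_3 = 2.6750, f(x_3) = 38.820536, coefficient = 2
x_4 = 2.9000, f(x_4) = 52.705022, coefficient = 2
x_5 = 3.1250, f(x_5) = 71.124672, coefficient = 2
x_6 = 3.3500, f(x_6) = 95.484158, coefficient = 2
x_7 = 3.5750, f(x_7) = 127.608269, coefficient = 2
x_8 = 3.8000, f(x_8) = 169.864501, coefficient = 2
x_9 = 4.0250, f(x_9) = 225.320743, coefficient = 2
x_10 = 4.2500, f(x_10) = 297.948002, coefficient = 1

I ≈ (0.225000/2) × 1972.542813 = 221.911066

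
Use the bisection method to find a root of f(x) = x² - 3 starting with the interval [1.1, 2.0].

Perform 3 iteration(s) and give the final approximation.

f(x) = x² - 3
Initial interval: [1.1, 2.0]

Iteration 1:
  c_1 = (1.100000 + 2.000000)/2 = 1.550000
  f(c_1) = f(1.550000) = -0.597500
  f(a) × f(c) ≥ 0, new interval: [1.550000, 2.000000]
Iteration 2:
  c_2 = (1.550000 + 2.000000)/2 = 1.775000
  f(c_2) = f(1.775000) = 0.150625
  f(a) × f(c) < 0, new interval: [1.550000, 1.775000]
Iteration 3:
  c_3 = (1.550000 + 1.775000)/2 = 1.662500
  f(c_3) = f(1.662500) = -0.236094
  f(a) × f(c) ≥ 0, new interval: [1.662500, 1.775000]

After 3 iteration(s), the approximation is c_3 = 1.662500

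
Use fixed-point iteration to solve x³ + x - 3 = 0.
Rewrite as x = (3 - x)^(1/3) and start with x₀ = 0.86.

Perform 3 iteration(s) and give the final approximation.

Equation: x³ + x - 3 = 0
Fixed-point form: x = (3 - x)^(1/3)
x₀ = 0.86

x_1 = g(0.860000) = 1.288659
x_2 = g(1.288659) = 1.196131
x_3 = g(1.196131) = 1.217311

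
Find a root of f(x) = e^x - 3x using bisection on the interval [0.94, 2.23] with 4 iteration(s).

f(x) = e^x - 3x
Initial interval: [0.94, 2.23]

Iteration 1:
  c_1 = (0.940000 + 2.230000)/2 = 1.585000
  f(c_1) = f(1.585000) = 0.124291
  f(a) × f(c) < 0, new interval: [0.940000, 1.585000]
Iteration 2:
  c_2 = (0.940000 + 1.585000)/2 = 1.262500
  f(c_2) = f(1.262500) = -0.253254
  f(a) × f(c) ≥ 0, new interval: [1.262500, 1.585000]
Iteration 3:
  c_3 = (1.262500 + 1.585000)/2 = 1.423750
  f(c_3) = f(1.423750) = -0.118586
  f(a) × f(c) ≥ 0, new interval: [1.423750, 1.585000]
Iteration 4:
  c_4 = (1.423750 + 1.585000)/2 = 1.504375
  f(c_4) = f(1.504375) = -0.011786
  f(a) × f(c) ≥ 0, new interval: [1.504375, 1.585000]

After 4 iteration(s), the approximation is c_4 = 1.504375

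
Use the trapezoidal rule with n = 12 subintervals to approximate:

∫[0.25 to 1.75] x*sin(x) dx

f(x) = x*sin(x)
a = 0.25, b = 1.75, n = 12
h = (b - a)/n = 0.125000

Trapezoidal rule: (h/2)[f(x₀) + 2f(x₁) + 2f(x₂) + ... + f(xₙ)]

x_0 = 0.2500, f(x_0) = 0.061851, coefficient = 1
x_1 = 0.3750, f(x_1) = 0.137352, coefficient = 2
x_2 = 0.5000, f(x_2) = 0.239713, coefficient = 2
x_3 = 0.6250, f(x_3) = 0.365686, coefficient = 2
x_4 = 0.7500, f(x_4) = 0.511229, coefficient = 2
x_5 = 0.8750, f(x_5) = 0.671601, coefficient = 2
x_6 = 1.0000, f(x_6) = 0.841471, coefficient = 2
x_7 = 1.1250, f(x_7) = 1.015051, coefficient = 2
x_8 = 1.2500, f(x_8) = 1.186231, coefficient = 2
x_9 = 1.3750, f(x_9) = 1.348728, coefficient = 2
x_10 = 1.5000, f(x_10) = 1.496242, coefficient = 2
x_11 = 1.6250, f(x_11) = 1.622613, coefficient = 2
x_12 = 1.7500, f(x_12) = 1.721975, coefficient = 1

I ≈ (0.125000/2) × 20.655661 = 1.290979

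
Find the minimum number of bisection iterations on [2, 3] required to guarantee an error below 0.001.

We need (b-a)/2^n ≤ 0.001
(3 - 2)/2^n ≤ 0.001
1/2^n ≤ 0.001
2^n ≥ 1000
n ≥ log₂(1000) = 9.97
n ≥ 10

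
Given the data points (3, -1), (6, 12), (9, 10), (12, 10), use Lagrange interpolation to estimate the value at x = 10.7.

Lagrange interpolation formula:
P(x) = Σ yᵢ × Lᵢ(x)
where Lᵢ(x) = Π_{j≠i} (x - xⱼ)/(xᵢ - xⱼ)

L_0(10.7) = (10.7 - 6)/(3 - 6) × (10.7 - 9)/(3 - 9) × (10.7 - 12)/(3 - 12) = 0.064117
L_1(10.7) = (10.7 - 3)/(6 - 3) × (10.7 - 9)/(6 - 9) × (10.7 - 12)/(6 - 12) = -0.315130
L_2(10.7) = (10.7 - 3)/(9 - 3) × (10.7 - 6)/(9 - 6) × (10.7 - 12)/(9 - 12) = 0.871241
L_3(10.7) = (10.7 - 3)/(12 - 3) × (10.7 - 6)/(12 - 6) × (10.7 - 9)/(12 - 9) = 0.379772

P(10.7) = (-1)×L_0(10.7) + 12×L_1(10.7) + 10×L_2(10.7) + 10×L_3(10.7)
P(10.7) = 8.664451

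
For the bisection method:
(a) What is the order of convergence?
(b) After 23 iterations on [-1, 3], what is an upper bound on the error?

(a) Bisection has linear (order 1) convergence; the error is halved each step.

(b) Error bound = (b-a)/2^n = (3 - (-1))/2^{23}
    = 4/2^{23}

(a) 1 (linear); (b) error ≤ 4.77e-07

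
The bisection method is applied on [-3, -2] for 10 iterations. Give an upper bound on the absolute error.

Bisection error bound: |error| ≤ (b-a)/2^n
|error| ≤ (-2 - (-3))/2^10 = 1/2^10
|error| ≤ 0.0009765625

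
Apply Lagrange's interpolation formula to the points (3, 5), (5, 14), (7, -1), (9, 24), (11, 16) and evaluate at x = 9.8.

Lagrange interpolation formula:
P(x) = Σ yᵢ × Lᵢ(x)
where Lᵢ(x) = Π_{j≠i} (x - xⱼ)/(xᵢ - xⱼ)

L_0(9.8) = (9.8 - 5)/(3 - 5) × (9.8 - 7)/(3 - 7) × (9.8 - 9)/(3 - 9) × (9.8 - 11)/(3 - 11) = -0.033600
L_1(9.8) = (9.8 - 3)/(5 - 3) × (9.8 - 7)/(5 - 7) × (9.8 - 9)/(5 - 9) × (9.8 - 11)/(5 - 11) = 0.190400
L_2(9.8) = (9.8 - 3)/(7 - 3) × (9.8 - 5)/(7 - 5) × (9.8 - 9)/(7 - 9) × (9.8 - 11)/(7 - 11) = -0.489600
L_3(9.8) = (9.8 - 3)/(9 - 3) × (9.8 - 5)/(9 - 5) × (9.8 - 7)/(9 - 7) × (9.8 - 11)/(9 - 11) = 1.142400
L_4(9.8) = (9.8 - 3)/(11 - 3) × (9.8 - 5)/(11 - 5) × (9.8 - 7)/(11 - 7) × (9.8 - 9)/(11 - 9) = 0.190400

P(9.8) = 5×L_0(9.8) + 14×L_1(9.8) + (-1)×L_2(9.8) + 24×L_3(9.8) + 16×L_4(9.8)
P(9.8) = 33.451200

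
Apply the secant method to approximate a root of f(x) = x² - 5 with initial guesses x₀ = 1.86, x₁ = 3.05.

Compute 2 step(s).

f(x) = x² - 5
x₀ = 1.86, x₁ = 3.05

Secant formula: x_{n+1} = x_n - f(x_n)(x_n - x_{n-1})/(f(x_n) - f(x_{n-1}))

Iteration 1:
  f(1.860000) = -1.540400
  f(3.050000) = 4.302500
  x_2 = 3.050000 - 4.302500×(3.050000 - 1.860000)/(4.302500 - (-1.540400))
       = 2.173727
Iteration 2:
  f(3.050000) = 4.302500
  f(2.173727) = -0.274911
  x_3 = 2.173727 - (-0.274911)×(2.173727 - 3.050000)/(-0.274911 - 4.302500)
       = 2.226354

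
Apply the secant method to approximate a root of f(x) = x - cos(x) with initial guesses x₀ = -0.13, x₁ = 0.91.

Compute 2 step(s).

f(x) = x - cos(x)
x₀ = -0.13, x₁ = 0.91

Secant formula: x_{n+1} = x_n - f(x_n)(x_n - x_{n-1})/(f(x_n) - f(x_{n-1}))

Iteration 1:
  f(-0.130000) = -1.121562
  f(0.910000) = 0.296254
  x_2 = 0.910000 - 0.296254×(0.910000 - (-0.130000))/(0.296254 - (-1.121562))
       = 0.692691
Iteration 2:
  f(0.910000) = 0.296254
  f(0.692691) = -0.076840
  x_3 = 0.692691 - (-0.076840)×(0.692691 - 0.910000)/(-0.076840 - 0.296254)
       = 0.737446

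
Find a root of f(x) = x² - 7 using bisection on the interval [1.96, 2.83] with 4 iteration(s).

f(x) = x² - 7
Initial interval: [1.96, 2.83]

Iteration 1:
  c_1 = (1.960000 + 2.830000)/2 = 2.395000
  f(c_1) = f(2.395000) = -1.263975
  f(a) × f(c) ≥ 0, new interval: [2.395000, 2.830000]
Iteration 2:
  c_2 = (2.395000 + 2.830000)/2 = 2.612500
  f(c_2) = f(2.612500) = -0.174844
  f(a) × f(c) ≥ 0, new interval: [2.612500, 2.830000]
Iteration 3:
  c_3 = (2.612500 + 2.830000)/2 = 2.721250
  f(c_3) = f(2.721250) = 0.405202
  f(a) × f(c) < 0, new interval: [2.612500, 2.721250]
Iteration 4:
  c_4 = (2.612500 + 2.721250)/2 = 2.666875
  f(c_4) = f(2.666875) = 0.112222
  f(a) × f(c) < 0, new interval: [2.612500, 2.666875]

After 4 iteration(s), the approximation is c_4 = 2.666875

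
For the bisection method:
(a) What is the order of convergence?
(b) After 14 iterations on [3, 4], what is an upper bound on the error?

(a) Bisection has linear (order 1) convergence; the error is halved each step.

(b) Error bound = (b-a)/2^n = (4 - 3)/2^{14}
    = 1/2^{14}

(a) 1 (linear); (b) error ≤ 6.10e-05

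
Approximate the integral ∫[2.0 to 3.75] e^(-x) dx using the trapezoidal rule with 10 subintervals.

f(x) = e^(-x)
a = 2.0, b = 3.75, n = 10
h = (b - a)/n = 0.175000

Trapezoidal rule: (h/2)[f(x₀) + 2f(x₁) + 2f(x₂) + ... + f(xₙ)]

x_0 = 2.0000, f(x_0) = 0.135335, coefficient = 1
x_1 = 2.1750, f(x_1) = 0.113608, coefficient = 2
x_2 = 2.3500, f(x_2) = 0.095369, coefficient = 2
x_3 = 2.5250, f(x_3) = 0.080058, coefficient = 2
x_4 = 2.7000, f(x_4) = 0.067206, coefficient = 2
x_5 = 2.8750, f(x_5) = 0.056416, coefficient = 2
x_6 = 3.0500, f(x_6) = 0.047359, coefficient = 2
x_7 = 3.2250, f(x_7) = 0.039756, coefficient = 2
x_8 = 3.4000, f(x_8) = 0.033373, coefficient = 2
x_9 = 3.5750, f(x_9) = 0.028015, coefficient = 2
x_10 = 3.7500, f(x_10) = 0.023518, coefficient = 1

I ≈ (0.175000/2) × 1.281174 = 0.112103
Exact value: 0.111818
Error: 0.000285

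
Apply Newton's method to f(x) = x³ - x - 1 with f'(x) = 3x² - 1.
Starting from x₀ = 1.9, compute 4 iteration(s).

f(x) = x³ - x - 1
f'(x) = 3x² - 1
x₀ = 1.9

Newton-Raphson formula: x_{n+1} = x_n - f(x_n)/f'(x_n)

Iteration 1:
  f(1.900000) = 3.959000
  f'(1.900000) = 9.830000
  x_1 = 1.900000 - 3.959000/9.830000 = 1.497253
Iteration 2:
  f(1.497253) = 0.859240
  f'(1.497253) = 5.725302
  x_2 = 1.497253 - 0.859240/5.725302 = 1.347176
Iteration 3:
  f(1.347176) = 0.097789
  f'(1.347176) = 4.444646
  x_3 = 1.347176 - 0.097789/4.444646 = 1.325174
Iteration 4:
  f(1.325174) = 0.001946
  f'(1.325174) = 4.268258
  x_4 = 1.325174 - 0.001946/4.268258 = 1.324718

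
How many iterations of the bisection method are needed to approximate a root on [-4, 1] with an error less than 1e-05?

We need (b-a)/2^n ≤ 1e-05
(1 - (-4))/2^n ≤ 1e-05
5/2^n ≤ 1e-05
2^n ≥ 500000
n ≥ log₂(500000) = 18.93
n ≥ 19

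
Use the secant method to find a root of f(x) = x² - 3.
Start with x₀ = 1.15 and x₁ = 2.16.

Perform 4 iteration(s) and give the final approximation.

f(x) = x² - 3
x₀ = 1.15, x₁ = 2.16

Secant formula: x_{n+1} = x_n - f(x_n)(x_n - x_{n-1})/(f(x_n) - f(x_{n-1}))

Iteration 1:
  f(1.150000) = -1.677500
  f(2.160000) = 1.665600
  x_2 = 2.160000 - 1.665600×(2.160000 - 1.150000)/(1.665600 - (-1.677500))
       = 1.656798
Iteration 2:
  f(2.160000) = 1.665600
  f(1.656798) = -0.255022
  x_3 = 1.656798 - (-0.255022)×(1.656798 - 2.160000)/(-0.255022 - 1.665600)
       = 1.723613
Iteration 3:
  f(1.656798) = -0.255022
  f(1.723613) = -0.029157
  x_4 = 1.723613 - (-0.029157)×(1.723613 - 1.656798)/(-0.029157 - (-0.255022))
       = 1.732239
Iteration 4:
  f(1.723613) = -0.029157
  f(1.732239) = 0.000651
  x_5 = 1.732239 - 0.000651×(1.732239 - 1.723613)/(0.000651 - (-0.029157))
       = 1.732050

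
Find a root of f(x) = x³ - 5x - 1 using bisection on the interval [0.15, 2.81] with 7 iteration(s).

f(x) = x³ - 5x - 1
Initial interval: [0.15, 2.81]

Iteration 1:
  c_1 = (0.150000 + 2.810000)/2 = 1.480000
  f(c_1) = f(1.480000) = -5.158208
  f(a) × f(c) ≥ 0, new interval: [1.480000, 2.810000]
Iteration 2:
  c_2 = (1.480000 + 2.810000)/2 = 2.145000
  f(c_2) = f(2.145000) = -1.855801
  f(a) × f(c) ≥ 0, new interval: [2.145000, 2.810000]
Iteration 3:
  c_3 = (2.145000 + 2.810000)/2 = 2.477500
  f(c_3) = f(2.477500) = 1.819410
  f(a) × f(c) < 0, new interval: [2.145000, 2.477500]
Iteration 4:
  c_4 = (2.145000 + 2.477500)/2 = 2.311250
  f(c_4) = f(2.311250) = -0.209838
  f(a) × f(c) ≥ 0, new interval: [2.311250, 2.477500]
Iteration 5:
  c_5 = (2.311250 + 2.477500)/2 = 2.394375
  f(c_5) = f(2.394375) = 0.755153
  f(a) × f(c) < 0, new interval: [2.311250, 2.394375]
Iteration 6:
  c_6 = (2.311250 + 2.394375)/2 = 2.352813
  f(c_6) = f(2.352813) = 0.260464
  f(a) × f(c) < 0, new interval: [2.311250, 2.352813]
Iteration 7:
  c_7 = (2.311250 + 2.352813)/2 = 2.332031
  f(c_7) = f(2.332031) = 0.022292
  f(a) × f(c) < 0, new interval: [2.311250, 2.332031]

After 7 iteration(s), the approximation is c_7 = 2.332031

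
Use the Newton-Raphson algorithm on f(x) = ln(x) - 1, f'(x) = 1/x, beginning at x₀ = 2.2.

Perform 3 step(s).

f(x) = ln(x) - 1
f'(x) = 1/x
x₀ = 2.2

Newton-Raphson formula: x_{n+1} = x_n - f(x_n)/f'(x_n)

Iteration 1:
  f(2.200000) = -0.211543
  f'(2.200000) = 0.454545
  x_1 = 2.200000 - (-0.211543)/0.454545 = 2.665394
Iteration 2:
  f(2.665394) = -0.019648
  f'(2.665394) = 0.375179
  x_2 = 2.665394 - (-0.019648)/0.375179 = 2.717764
Iteration 3:
  f(2.717764) = -0.000191
  f'(2.717764) = 0.367950
  x_3 = 2.717764 - (-0.000191)/0.367950 = 2.718282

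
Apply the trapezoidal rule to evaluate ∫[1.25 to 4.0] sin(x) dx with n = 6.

f(x) = sin(x)
a = 1.25, b = 4.0, n = 6
h = (b - a)/n = 0.458333

Trapezoidal rule: (h/2)[f(x₀) + 2f(x₁) + 2f(x₂) + ... + f(xₙ)]

x_0 = 1.2500, f(x_0) = 0.948985, coefficient = 1
x_1 = 1.7083, f(x_1) = 0.990557, coefficient = 2
x_2 = 2.1667, f(x_2) = 0.827660, coefficient = 2
x_3 = 2.6250, f(x_3) = 0.493920, coefficient = 2
x_4 = 3.0833, f(x_4) = 0.058226, coefficient = 2
x_5 = 3.5417, f(x_5) = -0.389487, coefficient = 2
x_6 = 4.0000, f(x_6) = -0.756802, coefficient = 1

I ≈ (0.458333/2) × 4.153937 = 0.951944
Exact value: 0.968966
Error: 0.017022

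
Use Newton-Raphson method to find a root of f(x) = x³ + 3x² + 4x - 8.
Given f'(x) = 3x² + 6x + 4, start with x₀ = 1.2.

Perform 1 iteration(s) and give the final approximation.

f(x) = x³ + 3x² + 4x - 8
f'(x) = 3x² + 6x + 4
x₀ = 1.2

Newton-Raphson formula: x_{n+1} = x_n - f(x_n)/f'(x_n)

Iteration 1:
  f(1.200000) = 2.848000
  f'(1.200000) = 15.520000
  x_1 = 1.200000 - 2.848000/15.520000 = 1.016495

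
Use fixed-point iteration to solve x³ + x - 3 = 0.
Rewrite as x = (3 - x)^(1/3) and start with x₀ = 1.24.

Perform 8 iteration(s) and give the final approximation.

Equation: x³ + x - 3 = 0
Fixed-point form: x = (3 - x)^(1/3)
x₀ = 1.24

x_1 = g(1.240000) = 1.207362
x_2 = g(1.207362) = 1.214780
x_3 = g(1.214780) = 1.213102
x_4 = g(1.213102) = 1.213482
x_5 = g(1.213482) = 1.213396
x_6 = g(1.213396) = 1.213415
x_7 = g(1.213415) = 1.213411
x_8 = g(1.213411) = 1.213412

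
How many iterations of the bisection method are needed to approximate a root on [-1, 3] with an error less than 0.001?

We need (b-a)/2^n ≤ 0.001
(3 - (-1))/2^n ≤ 0.001
4/2^n ≤ 0.001
2^n ≥ 4000
n ≥ log₂(4000) = 11.97
n ≥ 12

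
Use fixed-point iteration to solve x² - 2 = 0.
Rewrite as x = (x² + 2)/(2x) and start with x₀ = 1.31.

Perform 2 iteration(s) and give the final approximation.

Equation: x² - 2 = 0
Fixed-point form: x = (x² + 2)/(2x)
x₀ = 1.31

x_1 = g(1.310000) = 1.418359
x_2 = g(1.418359) = 1.414220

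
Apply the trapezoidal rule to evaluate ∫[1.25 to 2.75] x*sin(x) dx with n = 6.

f(x) = x*sin(x)
a = 1.25, b = 2.75, n = 6
h = (b - a)/n = 0.250000

Trapezoidal rule: (h/2)[f(x₀) + 2f(x₁) + 2f(x₂) + ... + f(xₙ)]

x_0 = 1.2500, f(x_0) = 1.186231, coefficient = 1
x_1 = 1.5000, f(x_1) = 1.496242, coefficient = 2
x_2 = 1.7500, f(x_2) = 1.721975, coefficient = 2
x_3 = 2.0000, f(x_3) = 1.818595, coefficient = 2
x_4 = 2.2500, f(x_4) = 1.750665, coefficient = 2
x_5 = 2.5000, f(x_5) = 1.496180, coefficient = 2
x_6 = 2.7500, f(x_6) = 1.049568, coefficient = 1

I ≈ (0.250000/2) × 18.803114 = 2.350389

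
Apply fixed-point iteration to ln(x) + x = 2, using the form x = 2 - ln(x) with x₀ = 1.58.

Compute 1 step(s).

Equation: ln(x) + x = 2
Fixed-point form: x = 2 - ln(x)
x₀ = 1.58

x_1 = g(1.580000) = 1.542575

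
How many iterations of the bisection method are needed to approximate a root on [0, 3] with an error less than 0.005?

We need (b-a)/2^n ≤ 0.005
(3 - 0)/2^n ≤ 0.005
3/2^n ≤ 0.005
2^n ≥ 600
n ≥ log₂(600) = 9.23
n ≥ 10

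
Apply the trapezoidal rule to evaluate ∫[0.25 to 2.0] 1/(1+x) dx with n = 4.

f(x) = 1/(1+x)
a = 0.25, b = 2.0, n = 4
h = (b - a)/n = 0.437500

Trapezoidal rule: (h/2)[f(x₀) + 2f(x₁) + 2f(x₂) + ... + f(xₙ)]

x_0 = 0.2500, f(x_0) = 0.800000, coefficient = 1
x_1 = 0.6875, f(x_1) = 0.592593, coefficient = 2
x_2 = 1.1250, f(x_2) = 0.470588, coefficient = 2
x_3 = 1.5625, f(x_3) = 0.390244, coefficient = 2
x_4 = 2.0000, f(x_4) = 0.333333, coefficient = 1

I ≈ (0.437500/2) × 4.040183 = 0.883790
Exact value: 0.875469
Error: 0.008321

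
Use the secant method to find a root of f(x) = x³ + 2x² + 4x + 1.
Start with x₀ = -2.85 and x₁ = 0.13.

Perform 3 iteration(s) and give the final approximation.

f(x) = x³ + 2x² + 4x + 1
x₀ = -2.85, x₁ = 0.13

Secant formula: x_{n+1} = x_n - f(x_n)(x_n - x_{n-1})/(f(x_n) - f(x_{n-1}))

Iteration 1:
  f(-2.850000) = -17.304125
  f(0.130000) = 1.555997
  x_2 = 0.130000 - 1.555997×(0.130000 - (-2.850000))/(1.555997 - (-17.304125))
       = -0.115856
Iteration 2:
  f(0.130000) = 1.555997
  f(-0.115856) = 0.561867
  x_3 = -0.115856 - 0.561867×(-0.115856 - 0.130000)/(0.561867 - 1.555997)
       = -0.254810
Iteration 3:
  f(-0.115856) = 0.561867
  f(-0.254810) = 0.094073
  x_4 = -0.254810 - 0.094073×(-0.254810 - (-0.115856))/(0.094073 - 0.561867)
       = -0.282753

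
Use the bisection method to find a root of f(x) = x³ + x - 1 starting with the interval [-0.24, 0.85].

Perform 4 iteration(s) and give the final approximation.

f(x) = x³ + x - 1
Initial interval: [-0.24, 0.85]

Iteration 1:
  c_1 = (-0.240000 + 0.850000)/2 = 0.305000
  f(c_1) = f(0.305000) = -0.666627
  f(a) × f(c) ≥ 0, new interval: [0.305000, 0.850000]
Iteration 2:
  c_2 = (0.305000 + 0.850000)/2 = 0.577500
  f(c_2) = f(0.577500) = -0.229900
  f(a) × f(c) ≥ 0, new interval: [0.577500, 0.850000]
Iteration 3:
  c_3 = (0.577500 + 0.850000)/2 = 0.713750
  f(c_3) = f(0.713750) = 0.077362
  f(a) × f(c) < 0, new interval: [0.577500, 0.713750]
Iteration 4:
  c_4 = (0.577500 + 0.713750)/2 = 0.645625
  f(c_4) = f(0.645625) = -0.085258
  f(a) × f(c) ≥ 0, new interval: [0.645625, 0.713750]

After 4 iteration(s), the approximation is c_4 = 0.645625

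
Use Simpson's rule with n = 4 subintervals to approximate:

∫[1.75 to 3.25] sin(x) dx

f(x) = sin(x)
a = 1.75, b = 3.25, n = 4
h = (b - a)/n = 0.375000

Simpson's rule: (h/3)[f(x₀) + 4f(x₁) + 2f(x₂) + ... + f(xₙ)]

x_0 = 1.7500, f(x_0) = 0.983986, coefficient = 1
x_1 = 2.1250, f(x_1) = 0.850320, coefficient = 4
x_2 = 2.5000, f(x_2) = 0.598472, coefficient = 2
x_3 = 2.8750, f(x_3) = 0.263446, coefficient = 4
x_4 = 3.2500, f(x_4) = -0.108195, coefficient = 1

I ≈ (0.375000/3) × 6.527798 = 0.815975
Exact value: 0.815884
Error: 0.000091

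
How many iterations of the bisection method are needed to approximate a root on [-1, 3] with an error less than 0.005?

We need (b-a)/2^n ≤ 0.005
(3 - (-1))/2^n ≤ 0.005
4/2^n ≤ 0.005
2^n ≥ 800
n ≥ log₂(800) = 9.64
n ≥ 10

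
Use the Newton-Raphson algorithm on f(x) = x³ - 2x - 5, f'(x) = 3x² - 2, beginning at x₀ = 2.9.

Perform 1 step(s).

f(x) = x³ - 2x - 5
f'(x) = 3x² - 2
x₀ = 2.9

Newton-Raphson formula: x_{n+1} = x_n - f(x_n)/f'(x_n)

Iteration 1:
  f(2.900000) = 13.589000
  f'(2.900000) = 23.230000
  x_1 = 2.900000 - 13.589000/23.230000 = 2.315024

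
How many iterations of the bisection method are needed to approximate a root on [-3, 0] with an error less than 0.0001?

We need (b-a)/2^n ≤ 0.0001
(0 - (-3))/2^n ≤ 0.0001
3/2^n ≤ 0.0001
2^n ≥ 30000
n ≥ log₂(30000) = 14.87
n ≥ 15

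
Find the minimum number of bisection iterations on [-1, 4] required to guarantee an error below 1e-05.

We need (b-a)/2^n ≤ 1e-05
(4 - (-1))/2^n ≤ 1e-05
5/2^n ≤ 1e-05
2^n ≥ 500000
n ≥ log₂(500000) = 18.93
n ≥ 19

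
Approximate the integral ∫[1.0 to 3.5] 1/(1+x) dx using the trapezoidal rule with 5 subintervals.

f(x) = 1/(1+x)
a = 1.0, b = 3.5, n = 5
h = (b - a)/n = 0.500000

Trapezoidal rule: (h/2)[f(x₀) + 2f(x₁) + 2f(x₂) + ... + f(xₙ)]

x_0 = 1.0000, f(x_0) = 0.500000, coefficient = 1
x_1 = 1.5000, f(x_1) = 0.400000, coefficient = 2
x_2 = 2.0000, f(x_2) = 0.333333, coefficient = 2
x_3 = 2.5000, f(x_3) = 0.285714, coefficient = 2
x_4 = 3.0000, f(x_4) = 0.250000, coefficient = 2
x_5 = 3.5000, f(x_5) = 0.222222, coefficient = 1

I ≈ (0.500000/2) × 3.260317 = 0.815079
Exact value: 0.810930
Error: 0.004149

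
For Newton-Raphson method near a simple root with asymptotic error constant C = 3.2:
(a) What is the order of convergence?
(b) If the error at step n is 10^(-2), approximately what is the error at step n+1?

(a) Newton-Raphson has quadratic (order 2) convergence near simple roots.
    This means |e_{n+1}| ≈ C|e_n|².

(b) With |e_n| = 10^(-2) and C = 3.2:
    |e_{n+1}| ≈ 3.2 × (10^(-2))² = 3.2 × 10^(-4)

(a) 2 (quadratic); (b) |e_{n+1}| ≈ 3.200e-04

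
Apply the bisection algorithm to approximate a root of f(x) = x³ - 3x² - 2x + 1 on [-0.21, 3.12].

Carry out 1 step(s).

f(x) = x³ - 3x² - 2x + 1
Initial interval: [-0.21, 3.12]

Iteration 1:
  c_1 = (-0.210000 + 3.120000)/2 = 1.455000
  f(c_1) = f(1.455000) = -5.180804
  f(a) × f(c) < 0, new interval: [-0.210000, 1.455000]

After 1 iteration(s), the approximation is c_1 = 1.455000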